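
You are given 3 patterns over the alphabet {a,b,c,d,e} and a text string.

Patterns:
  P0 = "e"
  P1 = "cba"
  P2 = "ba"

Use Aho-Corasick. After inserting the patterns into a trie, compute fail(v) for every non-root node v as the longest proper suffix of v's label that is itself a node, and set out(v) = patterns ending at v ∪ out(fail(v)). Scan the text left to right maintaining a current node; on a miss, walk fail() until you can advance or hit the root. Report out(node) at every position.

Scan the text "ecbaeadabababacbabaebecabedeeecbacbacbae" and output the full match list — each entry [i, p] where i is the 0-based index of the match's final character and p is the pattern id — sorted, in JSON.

Construct AC machine:
Trie nodes:
  n0 'ε': b→5 c→2 e→1
  n1 'e': ·  ←P0
  n2 'c': b→3
  n3 'cb': a→4
  n4 'cba': ·  ←P1
  n5 'b': a→6
  n6 'ba': ·  ←P2

BFS fail/out derivation:
  fail(1) 'e': from fail(0)=0 chase 'e': 0 ⇒ 0;  out={0}∪out(0)={0}
  fail(2) 'c': from fail(0)=0 chase 'c': 0 ⇒ 0;  out=∅∪out(0)=∅
  fail(5) 'b': from fail(0)=0 chase 'b': 0 ⇒ 0;  out=∅∪out(0)=∅
  fail(3) 'cb': from fail(2)=0 chase 'b': 0 ⇒ 5;  out=∅∪out(5)=∅
  fail(6) 'ba': from fail(5)=0 chase 'a': 0 ⇒ 0;  out={2}∪out(0)={2}
  fail(4) 'cba': from fail(3)=5 chase 'a': 5 ⇒ 6;  out={1}∪out(6)={1,2}

Run:
pos 0 'e': at 1  → match P0@[0:0]
pos 1 'c': at 2 (via fail)
pos 2 'b': at 3
pos 3 'a': at 4  → match P1@[1:3],P2@[2:3]
pos 4 'e': at 1 (via fail)  → match P0@[4:4]
pos 5 'a': at 0 (via fail)
pos 6 'd': at 0
pos 7 'a': at 0
pos 8 'b': at 5
pos 9 'a': at 6  → match P2@[8:9]
pos 10 'b': at 5 (via fail)
pos 11 'a': at 6  → match P2@[10:11]
pos 12 'b': at 5 (via fail)
pos 13 'a': at 6  → match P2@[12:13]
pos 14 'c': at 2 (via fail)
pos 15 'b': at 3
pos 16 'a': at 4  → match P1@[14:16],P2@[15:16]
pos 17 'b': at 5 (via fail)
pos 18 'a': at 6  → match P2@[17:18]
pos 19 'e': at 1 (via fail)  → match P0@[19:19]
pos 20 'b': at 5 (via fail)
pos 21 'e': at 1 (via fail)  → match P0@[21:21]
pos 22 'c': at 2 (via fail)
pos 23 'a': at 0 (via fail)
pos 24 'b': at 5
pos 25 'e': at 1 (via fail)  → match P0@[25:25]
pos 26 'd': at 0 (via fail)
pos 27 'e': at 1  → match P0@[27:27]
pos 28 'e': at 1 (via fail)  → match P0@[28:28]
pos 29 'e': at 1 (via fail)  → match P0@[29:29]
pos 30 'c': at 2 (via fail)
pos 31 'b': at 3
pos 32 'a': at 4  → match P1@[30:32],P2@[31:32]
pos 33 'c': at 2 (via fail)
pos 34 'b': at 3
pos 35 'a': at 4  → match P1@[33:35],P2@[34:35]
pos 36 'c': at 2 (via fail)
pos 37 'b': at 3
pos 38 'a': at 4  → match P1@[36:38],P2@[37:38]
pos 39 'e': at 1 (via fail)  → match P0@[39:39]

Result: [[0,0],[3,1],[3,2],[4,0],[9,2],[11,2],[13,2],[16,1],[16,2],[18,2],[19,0],[21,0],[25,0],[27,0],[28,0],[29,0],[32,1],[32,2],[35,1],[35,2],[38,1],[38,2],[39,0]]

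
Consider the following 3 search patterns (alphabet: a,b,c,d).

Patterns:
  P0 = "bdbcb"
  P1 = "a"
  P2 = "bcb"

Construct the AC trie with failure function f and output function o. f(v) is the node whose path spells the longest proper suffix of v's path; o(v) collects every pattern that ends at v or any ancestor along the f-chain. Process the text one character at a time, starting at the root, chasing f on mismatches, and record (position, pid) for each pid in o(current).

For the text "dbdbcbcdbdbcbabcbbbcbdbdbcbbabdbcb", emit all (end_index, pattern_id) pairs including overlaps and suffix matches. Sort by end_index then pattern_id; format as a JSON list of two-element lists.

Build:
Trie (insert patterns):
  0='ε' goto a→6 b→1
  1='b' goto c→7 d→2
  2='bd' goto b→3
  3='bdb' goto c→4
  4='bdbc' goto b→5
  5='bdbcb' goto ·  ←P0
  6='a' goto ·  ←P1
  7='bc' goto b→8
  8='bcb' goto ·  ←P2

BFS fail/out derivation:
  n1('b'): parent n0 fail=0; on 'b' 0 → fail=0;  out ∅∪∅=∅
  n6('a'): parent n0 fail=0; on 'a' 0 → fail=0;  out {1}∪∅={1}
  n2('bd'): parent n1 fail=0; on 'd' 0 → fail=0;  out ∅∪∅=∅
  n7('bc'): parent n1 fail=0; on 'c' 0 → fail=0;  out ∅∪∅=∅
  n3('bdb'): parent n2 fail=0; on 'b' 0 → fail=1;  out ∅∪∅=∅
  n8('bcb'): parent n7 fail=0; on 'b' 0 → fail=1;  out {2}∪∅={2}
  n4('bdbc'): parent n3 fail=1; on 'c' 1 → fail=7;  out ∅∪∅=∅
  n5('bdbcb'): parent n4 fail=7; on 'b' 7 → fail=8;  out {0}∪{2}={0,2}

Run:
i=0 'd': node 0→0
i=1 'b': node 0→1
i=2 'd': node 1→2
i=3 'b': node 2→3
i=4 'c': node 3→4
i=5 'b': node 4→5  ** P0@[1:5],P2@[3:5]
i=6 'c': node 5→7 (via fail)
i=7 'd': node 7→0 (via fail)
i=8 'b': node 0→1
i=9 'd': node 1→2
i=10 'b': node 2→3
i=11 'c': node 3→4
i=12 'b': node 4→5  ** P0@[8:12],P2@[10:12]
i=13 'a': node 5→6 (via fail)  ** P1@[13:13]
i=14 'b': node 6→1 (via fail)
i=15 'c': node 1→7
i=16 'b': node 7→8  ** P2@[14:16]
i=17 'b': node 8→1 (via fail)
i=18 'b': node 1→1 (via fail)
i=19 'c': node 1→7
i=20 'b': node 7→8  ** P2@[18:20]
i=21 'd': node 8→2 (via fail)
i=22 'b': node 2→3
i=23 'd': node 3→2 (via fail)
i=24 'b': node 2→3
i=25 'c': node 3→4
i=26 'b': node 4→5  ** P0@[22:26],P2@[24:26]
i=27 'b': node 5→1 (via fail)
i=28 'a': node 1→6 (via fail)  ** P1@[28:28]
i=29 'b': node 6→1 (via fail)
i=30 'd': node 1→2
i=31 'b': node 2→3
i=32 'c': node 3→4
i=33 'b': node 4→5  ** P0@[29:33],P2@[31:33]

All matches (sorted): [[5,0],[5,2],[12,0],[12,2],[13,1],[16,2],[20,2],[26,0],[26,2],[28,1],[33,0],[33,2]]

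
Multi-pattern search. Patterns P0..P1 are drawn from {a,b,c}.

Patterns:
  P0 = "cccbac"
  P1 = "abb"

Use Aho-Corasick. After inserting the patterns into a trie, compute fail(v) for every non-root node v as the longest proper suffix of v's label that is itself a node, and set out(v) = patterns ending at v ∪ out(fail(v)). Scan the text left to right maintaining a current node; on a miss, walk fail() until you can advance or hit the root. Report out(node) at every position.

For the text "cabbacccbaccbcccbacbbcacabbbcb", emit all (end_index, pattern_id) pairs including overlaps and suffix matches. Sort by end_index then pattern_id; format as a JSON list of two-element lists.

Build:
Trie (insert patterns):
  n0 'ε': a→7 c→1
  n1 'c': c→2
  n2 'cc': c→3
  n3 'ccc': b→4
  n4 'cccb': a→5
  n5 'cccba': c→6
  n6 'cccbac': ·  ←P0
  n7 'a': b→8
  n8 'ab': b→9
  n9 'abb': ·  ←P1

Failure links (BFS by depth):
  fail(1) 'c': from fail(0)=0 chase 'c': 0 ⇒ 0;  out=∅∪out(0)=∅
  fail(7) 'a': from fail(0)=0 chase 'a': 0 ⇒ 0;  out=∅∪out(0)=∅
  fail(2) 'cc': from fail(1)=0 chase 'c': 0 ⇒ 1;  out=∅∪out(1)=∅
  fail(8) 'ab': from fail(7)=0 chase 'b': 0 ⇒ 0;  out=∅∪out(0)=∅
  fail(3) 'ccc': from fail(2)=1 chase 'c': 1 ⇒ 2;  out=∅∪out(2)=∅
  fail(9) 'abb': from fail(8)=0 chase 'b': 0 ⇒ 0;  out={1}∪out(0)={1}
  fail(4) 'cccb': from fail(3)=2 chase 'b': 2→1→0 ⇒ 0;  out=∅∪out(0)=∅
  fail(5) 'cccba': from fail(4)=0 chase 'a': 0 ⇒ 7;  out=∅∪out(7)=∅
  fail(6) 'cccbac': from fail(5)=7 chase 'c': 7→0 ⇒ 1;  out={0}∪out(1)={0}

Scan:
i=0 'c': node 0→1
i=1 'a': node 1→7 ·f
i=2 'b': node 7→8
i=3 'b': node 8→9  → match P1@[1:3]
i=4 'a': node 9→7 ·f
i=5 'c': node 7→1 ·f
i=6 'c': node 1→2
i=7 'c': node 2→3
i=8 'b': node 3→4
i=9 'a': node 4→5
i=10 'c': node 5→6  → match P0@[5:10]
i=11 'c': node 6→2 ·f
i=12 'b': node 2→0 ·f
i=13 'c': node 0→1
i=14 'c': node 1→2
i=15 'c': node 2→3
i=16 'b': node 3→4
i=17 'a': node 4→5
i=18 'c': node 5→6  → match P0@[13:18]
i=19 'b': node 6→0 ·f
i=20 'b': node 0→0
i=21 'c': node 0→1
i=22 'a': node 1→7 ·f
i=23 'c': node 7→1 ·f
i=24 'a': node 1→7 ·f
i=25 'b': node 7→8
i=26 'b': node 8→9  → match P1@[24:26]
i=27 'b': node 9→0 ·f
i=28 'c': node 0→1
i=29 'b': node 1→0 ·f

Matches: [[3,1],[10,0],[18,0],[26,1]]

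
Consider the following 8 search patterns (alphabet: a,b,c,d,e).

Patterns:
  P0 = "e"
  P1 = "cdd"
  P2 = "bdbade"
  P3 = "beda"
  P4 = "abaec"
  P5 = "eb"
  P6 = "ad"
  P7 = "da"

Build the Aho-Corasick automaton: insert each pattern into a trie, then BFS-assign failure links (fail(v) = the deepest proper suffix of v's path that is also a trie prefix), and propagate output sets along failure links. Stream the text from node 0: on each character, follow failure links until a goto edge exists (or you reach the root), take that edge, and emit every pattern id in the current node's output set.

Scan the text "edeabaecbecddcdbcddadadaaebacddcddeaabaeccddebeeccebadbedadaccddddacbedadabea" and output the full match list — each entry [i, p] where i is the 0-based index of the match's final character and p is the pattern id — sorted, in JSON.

Construct AC machine:
Trie (insert patterns):
  n0 'ε': a→14 b→5 c→2 d→21 e→1
  n1 'e': b→19  ←P0
  n2 'c': d→3
  n3 'cd': d→4
  n4 'cdd': ·  ←P1
  n5 'b': d→6 e→11
  n6 'bd': b→7
  n7 'bdb': a→8
  n8 'bdba': d→9
  n9 'bdbad': e→10
  n10 'bdbade': ·  ←P2
  n11 'be': d→12
  n12 'bed': a→13
  n13 'beda': ·  ←P3
  n14 'a': b→15 d→20
  n15 'ab': a→16
  n16 'aba': e→17
  n17 'abae': c→18
  n18 'abaec': ·  ←P4
  n19 'eb': ·  ←P5
  n20 'ad': ·  ←P6
  n21 'd': a→22
  n22 'da': ·  ←P7

BFS fail/out derivation:
  fail(1) 'e': from fail(0)=0 chase 'e': 0 ⇒ 0;  out={0}∪out(0)={0}
  fail(2) 'c': from fail(0)=0 chase 'c': 0 ⇒ 0;  out=∅∪out(0)=∅
  fail(5) 'b': from fail(0)=0 chase 'b': 0 ⇒ 0;  out=∅∪out(0)=∅
  fail(14) 'a': from fail(0)=0 chase 'a': 0 ⇒ 0;  out=∅∪out(0)=∅
  fail(21) 'd': from fail(0)=0 chase 'd': 0 ⇒ 0;  out=∅∪out(0)=∅
  fail(3) 'cd': from fail(2)=0 chase 'd': 0 ⇒ 21;  out=∅∪out(21)=∅
  fail(6) 'bd': from fail(5)=0 chase 'd': 0 ⇒ 21;  out=∅∪out(21)=∅
  fail(11) 'be': from fail(5)=0 chase 'e': 0 ⇒ 1;  out=∅∪out(1)={0}
  fail(15) 'ab': from fail(14)=0 chase 'b': 0 ⇒ 5;  out=∅∪out(5)=∅
  fail(19) 'eb': from fail(1)=0 chase 'b': 0 ⇒ 5;  out={5}∪out(5)={5}
  fail(20) 'ad': from fail(14)=0 chase 'd': 0 ⇒ 21;  out={6}∪out(21)={6}
  fail(22) 'da': from fail(21)=0 chase 'a': 0 ⇒ 14;  out={7}∪out(14)={7}
  fail(4) 'cdd': from fail(3)=21 chase 'd': 21→0 ⇒ 21;  out={1}∪out(21)={1}
  fail(7) 'bdb': from fail(6)=21 chase 'b': 21→0 ⇒ 5;  out=∅∪out(5)=∅
  fail(12) 'bed': from fail(11)=1 chase 'd': 1→0 ⇒ 21;  out=∅∪out(21)=∅
  fail(16) 'aba': from fail(15)=5 chase 'a': 5→0 ⇒ 14;  out=∅∪out(14)=∅
  fail(8) 'bdba': from fail(7)=5 chase 'a': 5→0 ⇒ 14;  out=∅∪out(14)=∅
  fail(13) 'beda': from fail(12)=21 chase 'a': 21 ⇒ 22;  out={3}∪out(22)={3,7}
  fail(17) 'abae': from fail(16)=14 chase 'e': 14→0 ⇒ 1;  out=∅∪out(1)={0}
  fail(9) 'bdbad': from fail(8)=14 chase 'd': 14 ⇒ 20;  out=∅∪out(20)={6}
  fail(18) 'abaec': from fail(17)=1 chase 'c': 1→0 ⇒ 2;  out={4}∪out(2)={4}
  fail(10) 'bdbade': from fail(9)=20 chase 'e': 20→21→0 ⇒ 1;  out={2}∪out(1)={0,2}

Scan:
pos 0 'e': at 1  ** P0@[0:0]
pos 1 'd': at 21 (fail-walked)
pos 2 'e': at 1 (fail-walked)  ** P0@[2:2]
pos 3 'a': at 14 (fail-walked)
pos 4 'b': at 15
pos 5 'a': at 16
pos 6 'e': at 17  ** P0@[6:6]
pos 7 'c': at 18  ** P4@[3:7]
pos 8 'b': at 5 (fail-walked)
pos 9 'e': at 11  ** P0@[9:9]
pos 10 'c': at 2 (fail-walked)
pos 11 'd': at 3
pos 12 'd': at 4  ** P1@[10:12]
pos 13 'c': at 2 (fail-walked)
pos 14 'd': at 3
pos 15 'b': at 5 (fail-walked)
pos 16 'c': at 2 (fail-walked)
pos 17 'd': at 3
pos 18 'd': at 4  ** P1@[16:18]
pos 19 'a': at 22 (fail-walked)  ** P7@[18:19]
pos 20 'd': at 20 (fail-walked)  ** P6@[19:20]
pos 21 'a': at 22 (fail-walked)  ** P7@[20:21]
pos 22 'd': at 20 (fail-walked)  ** P6@[21:22]
pos 23 'a': at 22 (fail-walked)  ** P7@[22:23]
pos 24 'a': at 14 (fail-walked)
pos 25 'e': at 1 (fail-walked)  ** P0@[25:25]
pos 26 'b': at 19  ** P5@[25:26]
pos 27 'a': at 14 (fail-walked)
pos 28 'c': at 2 (fail-walked)
pos 29 'd': at 3
pos 30 'd': at 4  ** P1@[28:30]
pos 31 'c': at 2 (fail-walked)
pos 32 'd': at 3
pos 33 'd': at 4  ** P1@[31:33]
pos 34 'e': at 1 (fail-walked)  ** P0@[34:34]
pos 35 'a': at 14 (fail-walked)
pos 36 'a': at 14 (fail-walked)
pos 37 'b': at 15
pos 38 'a': at 16
pos 39 'e': at 17  ** P0@[39:39]
pos 40 'c': at 18  ** P4@[36:40]
pos 41 'c': at 2 (fail-walked)
pos 42 'd': at 3
pos 43 'd': at 4  ** P1@[41:43]
pos 44 'e': at 1 (fail-walked)  ** P0@[44:44]
pos 45 'b': at 19  ** P5@[44:45]
pos 46 'e': at 11 (fail-walked)  ** P0@[46:46]
pos 47 'e': at 1 (fail-walked)  ** P0@[47:47]
pos 48 'c': at 2 (fail-walked)
pos 49 'c': at 2 (fail-walked)
pos 50 'e': at 1 (fail-walked)  ** P0@[50:50]
pos 51 'b': at 19  ** P5@[50:51]
pos 52 'a': at 14 (fail-walked)
pos 53 'd': at 20  ** P6@[52:53]
pos 54 'b': at 5 (fail-walked)
pos 55 'e': at 11  ** P0@[55:55]
pos 56 'd': at 12
pos 57 'a': at 13  ** P3@[54:57],P7@[56:57]
pos 58 'd': at 20 (fail-walked)  ** P6@[57:58]
pos 59 'a': at 22 (fail-walked)  ** P7@[58:59]
pos 60 'c': at 2 (fail-walked)
pos 61 'c': at 2 (fail-walked)
pos 62 'd': at 3
pos 63 'd': at 4  ** P1@[61:63]
pos 64 'd': at 21 (fail-walked)
pos 65 'd': at 21 (fail-walked)
pos 66 'a': at 22  ** P7@[65:66]
pos 67 'c': at 2 (fail-walked)
pos 68 'b': at 5 (fail-walked)
pos 69 'e': at 11  ** P0@[69:69]
pos 70 'd': at 12
pos 71 'a': at 13  ** P3@[68:71],P7@[70:71]
pos 72 'd': at 20 (fail-walked)  ** P6@[71:72]
pos 73 'a': at 22 (fail-walked)  ** P7@[72:73]
pos 74 'b': at 15 (fail-walked)
pos 75 'e': at 11 (fail-walked)  ** P0@[75:75]
pos 76 'a': at 14 (fail-walked)

All matches (sorted): [[0,0],[2,0],[6,0],[7,4],[9,0],[12,1],[18,1],[19,7],[20,6],[21,7],[22,6],[23,7],[25,0],[26,5],[30,1],[33,1],[34,0],[39,0],[40,4],[43,1],[44,0],[45,5],[46,0],[47,0],[50,0],[51,5],[53,6],[55,0],[57,3],[57,7],[58,6],[59,7],[63,1],[66,7],[69,0],[71,3],[71,7],[72,6],[73,7],[75,0]]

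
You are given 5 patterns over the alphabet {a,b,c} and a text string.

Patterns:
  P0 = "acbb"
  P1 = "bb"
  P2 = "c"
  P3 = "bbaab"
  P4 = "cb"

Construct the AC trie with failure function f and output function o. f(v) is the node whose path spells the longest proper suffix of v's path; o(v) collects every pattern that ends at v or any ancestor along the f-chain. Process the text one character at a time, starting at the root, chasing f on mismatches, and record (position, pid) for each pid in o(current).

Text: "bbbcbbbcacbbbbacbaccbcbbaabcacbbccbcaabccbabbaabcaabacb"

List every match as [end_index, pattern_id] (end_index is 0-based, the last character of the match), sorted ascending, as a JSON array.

Build:
Trie (insert patterns):
  n0 'ε': a→1 b→5 c→7
  n1 'a': c→2
  n2 'ac': b→3
  n3 'acb': b→4
  n4 'acbb': ·  [P0 ends]
  n5 'b': b→6
  n6 'bb': a→8  [P1 ends]
  n7 'c': b→11  [P2 ends]
  n8 'bba': a→9
  n9 'bbaa': b→10
  n10 'bbaab': ·  [P3 ends]
  n11 'cb': ·  [P4 ends]

Failure links (BFS by depth):
  fail(1) 'a': from fail(0)=0 chase 'a': 0 ⇒ 0;  out=∅∪out(0)=∅
  fail(5) 'b': from fail(0)=0 chase 'b': 0 ⇒ 0;  out=∅∪out(0)=∅
  fail(7) 'c': from fail(0)=0 chase 'c': 0 ⇒ 0;  out={2}∪out(0)={2}
  fail(2) 'ac': from fail(1)=0 chase 'c': 0 ⇒ 7;  out=∅∪out(7)={2}
  fail(6) 'bb': from fail(5)=0 chase 'b': 0 ⇒ 5;  out={1}∪out(5)={1}
  fail(11) 'cb': from fail(7)=0 chase 'b': 0 ⇒ 5;  out={4}∪out(5)={4}
  fail(3) 'acb': from fail(2)=7 chase 'b': 7 ⇒ 11;  out=∅∪out(11)={4}
  fail(8) 'bba': from fail(6)=5 chase 'a': 5→0 ⇒ 1;  out=∅∪out(1)=∅
  fail(4) 'acbb': from fail(3)=11 chase 'b': 11→5 ⇒ 6;  out={0}∪out(6)={0,1}
  fail(9) 'bbaa': from fail(8)=1 chase 'a': 1→0 ⇒ 1;  out=∅∪out(1)=∅
  fail(10) 'bbaab': from fail(9)=1 chase 'b': 1→0 ⇒ 5;  out={3}∪out(5)={3}

Run:
i=0 'b': node 0→5
i=1 'b': node 5→6  → match P1@[0:1]
i=2 'b': node 6→6 (fail-walked)  → match P1@[1:2]
i=3 'c': node 6→7 (fail-walked)  → match P2@[3:3]
i=4 'b': node 7→11  → match P4@[3:4]
i=5 'b': node 11→6 (fail-walked)  → match P1@[4:5]
i=6 'b': node 6→6 (fail-walked)  → match P1@[5:6]
i=7 'c': node 6→7 (fail-walked)  → match P2@[7:7]
i=8 'a': node 7→1 (fail-walked)
i=9 'c': node 1→2  → match P2@[9:9]
i=10 'b': node 2→3  → match P4@[9:10]
i=11 'b': node 3→4  → match P0@[8:11],P1@[10:11]
i=12 'b': node 4→6 (fail-walked)  → match P1@[11:12]
i=13 'b': node 6→6 (fail-walked)  → match P1@[12:13]
i=14 'a': node 6→8
i=15 'c': node 8→2 (fail-walked)  → match P2@[15:15]
i=16 'b': node 2→3  → match P4@[15:16]
i=17 'a': node 3→1 (fail-walked)
i=18 'c': node 1→2  → match P2@[18:18]
i=19 'c': node 2→7 (fail-walked)  → match P2@[19:19]
i=20 'b': node 7→11  → match P4@[19:20]
i=21 'c': node 11→7 (fail-walked)  → match P2@[21:21]
i=22 'b': node 7→11  → match P4@[21:22]
i=23 'b': node 11→6 (fail-walked)  → match P1@[22:23]
i=24 'a': node 6→8
i=25 'a': node 8→9
i=26 'b': node 9→10  → match P3@[22:26]
i=27 'c': node 10→7 (fail-walked)  → match P2@[27:27]
i=28 'a': node 7→1 (fail-walked)
i=29 'c': node 1→2  → match P2@[29:29]
i=30 'b': node 2→3  → match P4@[29:30]
i=31 'b': node 3→4  → match P0@[28:31],P1@[30:31]
i=32 'c': node 4→7 (fail-walked)  → match P2@[32:32]
i=33 'c': node 7→7 (fail-walked)  → match P2@[33:33]
i=34 'b': node 7→11  → match P4@[33:34]
i=35 'c': node 11→7 (fail-walked)  → match P2@[35:35]
i=36 'a': node 7→1 (fail-walked)
i=37 'a': node 1→1 (fail-walked)
i=38 'b': node 1→5 (fail-walked)
i=39 'c': node 5→7 (fail-walked)  → match P2@[39:39]
i=40 'c': node 7→7 (fail-walked)  → match P2@[40:40]
i=41 'b': node 7→11  → match P4@[40:41]
i=42 'a': node 11→1 (fail-walked)
i=43 'b': node 1→5 (fail-walked)
i=44 'b': node 5→6  → match P1@[43:44]
i=45 'a': node 6→8
i=46 'a': node 8→9
i=47 'b': node 9→10  → match P3@[43:47]
i=48 'c': node 10→7 (fail-walked)  → match P2@[48:48]
i=49 'a': node 7→1 (fail-walked)
i=50 'a': node 1→1 (fail-walked)
i=51 'b': node 1→5 (fail-walked)
i=52 'a': node 5→1 (fail-walked)
i=53 'c': node 1→2  → match P2@[53:53]
i=54 'b': node 2→3  → match P4@[53:54]

Matches: [[1,1],[2,1],[3,2],[4,4],[5,1],[6,1],[7,2],[9,2],[10,4],[11,0],[11,1],[12,1],[13,1],[15,2],[16,4],[18,2],[19,2],[20,4],[21,2],[22,4],[23,1],[26,3],[27,2],[29,2],[30,4],[31,0],[31,1],[32,2],[33,2],[34,4],[35,2],[39,2],[40,2],[41,4],[44,1],[47,3],[48,2],[53,2],[54,4]]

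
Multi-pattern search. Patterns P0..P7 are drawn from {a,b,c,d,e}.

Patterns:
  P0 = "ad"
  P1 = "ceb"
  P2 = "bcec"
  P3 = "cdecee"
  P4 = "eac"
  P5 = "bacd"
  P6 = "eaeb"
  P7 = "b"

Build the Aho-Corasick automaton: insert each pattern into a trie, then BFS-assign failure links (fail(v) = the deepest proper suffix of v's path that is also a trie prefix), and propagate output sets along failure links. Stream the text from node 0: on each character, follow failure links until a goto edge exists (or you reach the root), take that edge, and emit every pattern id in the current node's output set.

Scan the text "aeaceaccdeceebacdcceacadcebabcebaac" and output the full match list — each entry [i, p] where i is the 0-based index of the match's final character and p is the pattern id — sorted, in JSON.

Construct AC machine:
Trie nodes:
  n0 'ε': a→1 b→6 c→3 e→15
  n1 'a': d→2
  n2 'ad': ·  [P0 ends]
  n3 'c': d→10 e→4
  n4 'ce': b→5
  n5 'ceb': ·  [P1 ends]
  n6 'b': a→18 c→7  [P7 ends]
  n7 'bc': e→8
  n8 'bce': c→9
  n9 'bcec': ·  [P2 ends]
  n10 'cd': e→11
  n11 'cde': c→12
  n12 'cdec': e→13
  n13 'cdece': e→14
  n14 'cdecee': ·  [P3 ends]
  n15 'e': a→16
  n16 'ea': c→17 e→21
  n17 'eac': ·  [P4 ends]
  n18 'ba': c→19
  n19 'bac': d→20
  n20 'bacd': ·  [P5 ends]
  n21 'eae': b→22
  n22 'eaeb': ·  [P6 ends]

Failure links (BFS by depth):
  n1('a'): parent n0 fail=0; on 'a' 0 → fail=0;  out ∅∪∅=∅
  n3('c'): parent n0 fail=0; on 'c' 0 → fail=0;  out ∅∪∅=∅
  n6('b'): parent n0 fail=0; on 'b' 0 → fail=0;  out {7}∪∅={7}
  n15('e'): parent n0 fail=0; on 'e' 0 → fail=0;  out ∅∪∅=∅
  n2('ad'): parent n1 fail=0; on 'd' 0 → fail=0;  out {0}∪∅={0}
  n4('ce'): parent n3 fail=0; on 'e' 0 → fail=15;  out ∅∪∅=∅
  n7('bc'): parent n6 fail=0; on 'c' 0 → fail=3;  out ∅∪∅=∅
  n10('cd'): parent n3 fail=0; on 'd' 0 → fail=0;  out ∅∪∅=∅
  n16('ea'): parent n15 fail=0; on 'a' 0 → fail=1;  out ∅∪∅=∅
  n18('ba'): parent n6 fail=0; on 'a' 0 → fail=1;  out ∅∪∅=∅
  n5('ceb'): parent n4 fail=15; on 'b' 15→0 → fail=6;  out {1}∪{7}={1,7}
  n8('bce'): parent n7 fail=3; on 'e' 3 → fail=4;  out ∅∪∅=∅
  n11('cde'): parent n10 fail=0; on 'e' 0 → fail=15;  out ∅∪∅=∅
  n17('eac'): parent n16 fail=1; on 'c' 1→0 → fail=3;  out {4}∪∅={4}
  n19('bac'): parent n18 fail=1; on 'c' 1→0 → fail=3;  out ∅∪∅=∅
  n21('eae'): parent n16 fail=1; on 'e' 1→0 → fail=15;  out ∅∪∅=∅
  n9('bcec'): parent n8 fail=4; on 'c' 4→15→0 → fail=3;  out {2}∪∅={2}
  n12('cdec'): parent n11 fail=15; on 'c' 15→0 → fail=3;  out ∅∪∅=∅
  n20('bacd'): parent n19 fail=3; on 'd' 3 → fail=10;  out {5}∪∅={5}
  n22('eaeb'): parent n21 fail=15; on 'b' 15→0 → fail=6;  out {6}∪{7}={6,7}
  n13('cdece'): parent n12 fail=3; on 'e' 3 → fail=4;  out ∅∪∅=∅
  n14('cdecee'): parent n13 fail=4; on 'e' 4→15→0 → fail=15;  out {3}∪∅={3}

Scan:
i=0 'a': node 0→1
i=1 'e': node 1→15 (via fail)
i=2 'a': node 15→16
i=3 'c': node 16→17  → match P4@[1:3]
i=4 'e': node 17→4 (via fail)
i=5 'a': node 4→16 (via fail)
i=6 'c': node 16→17  → match P4@[4:6]
i=7 'c': node 17→3 (via fail)
i=8 'd': node 3→10
i=9 'e': node 10→11
i=10 'c': node 11→12
i=11 'e': node 12→13
i=12 'e': node 13→14  → match P3@[7:12]
i=13 'b': node 14→6 (via fail)  → match P7@[13:13]
i=14 'a': node 6→18
i=15 'c': node 18→19
i=16 'd': node 19→20  → match P5@[13:16]
i=17 'c': node 20→3 (via fail)
i=18 'c': node 3→3 (via fail)
i=19 'e': node 3→4
i=20 'a': node 4→16 (via fail)
i=21 'c': node 16→17  → match P4@[19:21]
i=22 'a': node 17→1 (via fail)
i=23 'd': node 1→2  → match P0@[22:23]
i=24 'c': node 2→3 (via fail)
i=25 'e': node 3→4
i=26 'b': node 4→5  → match P1@[24:26],P7@[26:26]
i=27 'a': node 5→18 (via fail)
i=28 'b': node 18→6 (via fail)  → match P7@[28:28]
i=29 'c': node 6→7
i=30 'e': node 7→8
i=31 'b': node 8→5 (via fail)  → match P1@[29:31],P7@[31:31]
i=32 'a': node 5→18 (via fail)
i=33 'a': node 18→1 (via fail)
i=34 'c': node 1→3 (via fail)

Result: [[3,4],[6,4],[12,3],[13,7],[16,5],[21,4],[23,0],[26,1],[26,7],[28,7],[31,1],[31,7]]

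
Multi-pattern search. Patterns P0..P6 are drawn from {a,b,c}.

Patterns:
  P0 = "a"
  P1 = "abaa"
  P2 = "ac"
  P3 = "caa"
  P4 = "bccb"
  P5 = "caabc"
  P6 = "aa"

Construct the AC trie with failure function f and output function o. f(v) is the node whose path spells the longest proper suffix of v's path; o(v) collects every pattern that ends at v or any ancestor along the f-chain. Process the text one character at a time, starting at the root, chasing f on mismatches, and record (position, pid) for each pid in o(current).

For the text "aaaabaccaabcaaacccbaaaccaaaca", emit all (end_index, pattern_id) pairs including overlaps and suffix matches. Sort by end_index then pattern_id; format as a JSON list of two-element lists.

Build automaton:
Trie (insert patterns):
  0='ε' goto a→1 b→9 c→6
  1='a' goto a→15 b→2 c→5  ←P0
  2='ab' goto a→3
  3='aba' goto a→4
  4='abaa' goto ·  ←P1
  5='ac' goto ·  ←P2
  6='c' goto a→7
  7='ca' goto a→8
  8='caa' goto b→13  ←P3
  9='b' goto c→10
  10='bc' goto c→11
  11='bcc' goto b→12
  12='bccb' goto ·  ←P4
  13='caab' goto c→14
  14='caabc' goto ·  ←P5
  15='aa' goto ·  ←P6

Failure links (BFS by depth):
  fail(1) 'a': from fail(0)=0 chase 'a': 0 ⇒ 0;  out={0}∪out(0)={0}
  fail(6) 'c': from fail(0)=0 chase 'c': 0 ⇒ 0;  out=∅∪out(0)=∅
  fail(9) 'b': from fail(0)=0 chase 'b': 0 ⇒ 0;  out=∅∪out(0)=∅
  fail(2) 'ab': from fail(1)=0 chase 'b': 0 ⇒ 9;  out=∅∪out(9)=∅
  fail(5) 'ac': from fail(1)=0 chase 'c': 0 ⇒ 6;  out={2}∪out(6)={2}
  fail(7) 'ca': from fail(6)=0 chase 'a': 0 ⇒ 1;  out=∅∪out(1)={0}
  fail(10) 'bc': from fail(9)=0 chase 'c': 0 ⇒ 6;  out=∅∪out(6)=∅
  fail(15) 'aa': from fail(1)=0 chase 'a': 0 ⇒ 1;  out={6}∪out(1)={0,6}
  fail(3) 'aba': from fail(2)=9 chase 'a': 9→0 ⇒ 1;  out=∅∪out(1)={0}
  fail(8) 'caa': from fail(7)=1 chase 'a': 1 ⇒ 15;  out={3}∪out(15)={0,3,6}
  fail(11) 'bcc': from fail(10)=6 chase 'c': 6→0 ⇒ 6;  out=∅∪out(6)=∅
  fail(4) 'abaa': from fail(3)=1 chase 'a': 1 ⇒ 15;  out={1}∪out(15)={0,1,6}
  fail(12) 'bccb': from fail(11)=6 chase 'b': 6→0 ⇒ 9;  out={4}∪out(9)={4}
  fail(13) 'caab': from fail(8)=15 chase 'b': 15→1 ⇒ 2;  out=∅∪out(2)=∅
  fail(14) 'caabc': from fail(13)=2 chase 'c': 2→9 ⇒ 10;  out={5}∪out(10)={5}

Scan:
i=0 'a': node 0→1  ** P0@[0:0]
i=1 'a': node 1→15  ** P0@[1:1],P6@[0:1]
i=2 'a': node 15→15 (via fail)  ** P0@[2:2],P6@[1:2]
i=3 'a': node 15→15 (via fail)  ** P0@[3:3],P6@[2:3]
i=4 'b': node 15→2 (via fail)
i=5 'a': node 2→3  ** P0@[5:5]
i=6 'c': node 3→5 (via fail)  ** P2@[5:6]
i=7 'c': node 5→6 (via fail)
i=8 'a': node 6→7  ** P0@[8:8]
i=9 'a': node 7→8  ** P0@[9:9],P3@[7:9],P6@[8:9]
i=10 'b': node 8→13
i=11 'c': node 13→14  ** P5@[7:11]
i=12 'a': node 14→7 (via fail)  ** P0@[12:12]
i=13 'a': node 7→8  ** P0@[13:13],P3@[11:13],P6@[12:13]
i=14 'a': node 8→15 (via fail)  ** P0@[14:14],P6@[13:14]
i=15 'c': node 15→5 (via fail)  ** P2@[14:15]
i=16 'c': node 5→6 (via fail)
i=17 'c': node 6→6 (via fail)
i=18 'b': node 6→9 (via fail)
i=19 'a': node 9→1 (via fail)  ** P0@[19:19]
i=20 'a': node 1→15  ** P0@[20:20],P6@[19:20]
i=21 'a': node 15→15 (via fail)  ** P0@[21:21],P6@[20:21]
i=22 'c': node 15→5 (via fail)  ** P2@[21:22]
i=23 'c': node 5→6 (via fail)
i=24 'a': node 6→7  ** P0@[24:24]
i=25 'a': node 7→8  ** P0@[25:25],P3@[23:25],P6@[24:25]
i=26 'a': node 8→15 (via fail)  ** P0@[26:26],P6@[25:26]
i=27 'c': node 15→5 (via fail)  ** P2@[26:27]
i=28 'a': node 5→7 (via fail)  ** P0@[28:28]

Result: [[0,0],[1,0],[1,6],[2,0],[2,6],[3,0],[3,6],[5,0],[6,2],[8,0],[9,0],[9,3],[9,6],[11,5],[12,0],[13,0],[13,3],[13,6],[14,0],[14,6],[15,2],[19,0],[20,0],[20,6],[21,0],[21,6],[22,2],[24,0],[25,0],[25,3],[25,6],[26,0],[26,6],[27,2],[28,0]]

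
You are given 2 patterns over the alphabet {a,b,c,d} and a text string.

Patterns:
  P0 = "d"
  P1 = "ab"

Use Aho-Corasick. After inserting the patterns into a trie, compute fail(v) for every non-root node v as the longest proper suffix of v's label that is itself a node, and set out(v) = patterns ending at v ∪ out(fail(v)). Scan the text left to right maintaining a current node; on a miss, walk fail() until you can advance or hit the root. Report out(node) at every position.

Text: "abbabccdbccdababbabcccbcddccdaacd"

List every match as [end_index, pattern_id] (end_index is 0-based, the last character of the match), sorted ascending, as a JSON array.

Build automaton:
Trie nodes:
  0='ε' goto a→2 d→1
  1='d' goto ·  [P0 ends]
  2='a' goto b→3
  3='ab' goto ·  [P1 ends]

Failure links (BFS by depth):
  n1('d'): parent n0 fail=0; on 'd' 0 → fail=0;  out {0}∪∅={0}
  n2('a'): parent n0 fail=0; on 'a' 0 → fail=0;  out ∅∪∅=∅
  n3('ab'): parent n2 fail=0; on 'b' 0 → fail=0;  out {1}∪∅={1}

Scan:
i=0 'a': node 0→2
i=1 'b': node 2→3  emit P1@[0:1]
i=2 'b': node 3→0 ·f
i=3 'a': node 0→2
i=4 'b': node 2→3  emit P1@[3:4]
i=5 'c': node 3→0 ·f
i=6 'c': node 0→0
i=7 'd': node 0→1  emit P0@[7:7]
i=8 'b': node 1→0 ·f
i=9 'c': node 0→0
i=10 'c': node 0→0
i=11 'd': node 0→1  emit P0@[11:11]
i=12 'a': node 1→2 ·f
i=13 'b': node 2→3  emit P1@[12:13]
i=14 'a': node 3→2 ·f
i=15 'b': node 2→3  emit P1@[14:15]
i=16 'b': node 3→0 ·f
i=17 'a': node 0→2
i=18 'b': node 2→3  emit P1@[17:18]
i=19 'c': node 3→0 ·f
i=20 'c': node 0→0
i=21 'c': node 0→0
i=22 'b': node 0→0
i=23 'c': node 0→0
i=24 'd': node 0→1  emit P0@[24:24]
i=25 'd': node 1→1 ·f  emit P0@[25:25]
i=26 'c': node 1→0 ·f
i=27 'c': node 0→0
i=28 'd': node 0→1  emit P0@[28:28]
i=29 'a': node 1→2 ·f
i=30 'a': node 2→2 ·f
i=31 'c': node 2→0 ·f
i=32 'd': node 0→1  emit P0@[32:32]

All matches (sorted): [[1,1],[4,1],[7,0],[11,0],[13,1],[15,1],[18,1],[24,0],[25,0],[28,0],[32,0]]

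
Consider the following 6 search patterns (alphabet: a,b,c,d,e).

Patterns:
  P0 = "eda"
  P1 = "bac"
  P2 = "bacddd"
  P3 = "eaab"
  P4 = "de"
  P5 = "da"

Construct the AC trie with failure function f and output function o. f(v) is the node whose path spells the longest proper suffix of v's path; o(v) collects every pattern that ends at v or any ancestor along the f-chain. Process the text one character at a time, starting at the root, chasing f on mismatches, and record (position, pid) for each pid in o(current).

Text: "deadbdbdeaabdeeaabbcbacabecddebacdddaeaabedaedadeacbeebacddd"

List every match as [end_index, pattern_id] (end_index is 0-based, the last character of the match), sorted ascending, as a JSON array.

Build automaton:
Trie nodes:
  n0 'ε': b→4 d→13 e→1
  n1 'e': a→10 d→2
  n2 'ed': a→3
  n3 'eda': ·  ←P0
  n4 'b': a→5
  n5 'ba': c→6
  n6 'bac': d→7  ←P1
  n7 'bacd': d→8
  n8 'bacdd': d→9
  n9 'bacddd': ·  ←P2
  n10 'ea': a→11
  n11 'eaa': b→12
  n12 'eaab': ·  ←P3
  n13 'd': a→15 e→14
  n14 'de': ·  ←P4
  n15 'da': ·  ←P5

Failure links (BFS by depth):
  fail(1) 'e': from fail(0)=0 chase 'e': 0 ⇒ 0;  out=∅∪out(0)=∅
  fail(4) 'b': from fail(0)=0 chase 'b': 0 ⇒ 0;  out=∅∪out(0)=∅
  fail(13) 'd': from fail(0)=0 chase 'd': 0 ⇒ 0;  out=∅∪out(0)=∅
  fail(2) 'ed': from fail(1)=0 chase 'd': 0 ⇒ 13;  out=∅∪out(13)=∅
  fail(5) 'ba': from fail(4)=0 chase 'a': 0 ⇒ 0;  out=∅∪out(0)=∅
  fail(10) 'ea': from fail(1)=0 chase 'a': 0 ⇒ 0;  out=∅∪out(0)=∅
  fail(14) 'de': from fail(13)=0 chase 'e': 0 ⇒ 1;  out={4}∪out(1)={4}
  fail(15) 'da': from fail(13)=0 chase 'a': 0 ⇒ 0;  out={5}∪out(0)={5}
  fail(3) 'eda': from fail(2)=13 chase 'a': 13 ⇒ 15;  out={0}∪out(15)={0,5}
  fail(6) 'bac': from fail(5)=0 chase 'c': 0 ⇒ 0;  out={1}∪out(0)={1}
  fail(11) 'eaa': from fail(10)=0 chase 'a': 0 ⇒ 0;  out=∅∪out(0)=∅
  fail(7) 'bacd': from fail(6)=0 chase 'd': 0 ⇒ 13;  out=∅∪out(13)=∅
  fail(12) 'eaab': from fail(11)=0 chase 'b': 0 ⇒ 4;  out={3}∪out(4)={3}
  fail(8) 'bacdd': from fail(7)=13 chase 'd': 13→0 ⇒ 13;  out=∅∪out(13)=∅
  fail(9) 'bacddd': from fail(8)=13 chase 'd': 13→0 ⇒ 13;  out={2}∪out(13)={2}

Scan:
pos 0 'd': at 13
pos 1 'e': at 14  ** P4@[0:1]
pos 2 'a': at 10 (via fail)
pos 3 'd': at 13 (via fail)
pos 4 'b': at 4 (via fail)
pos 5 'd': at 13 (via fail)
pos 6 'b': at 4 (via fail)
pos 7 'd': at 13 (via fail)
pos 8 'e': at 14  ** P4@[7:8]
pos 9 'a': at 10 (via fail)
pos 10 'a': at 11
pos 11 'b': at 12  ** P3@[8:11]
pos 12 'd': at 13 (via fail)
pos 13 'e': at 14  ** P4@[12:13]
pos 14 'e': at 1 (via fail)
pos 15 'a': at 10
pos 16 'a': at 11
pos 17 'b': at 12  ** P3@[14:17]
pos 18 'b': at 4 (via fail)
pos 19 'c': at 0 (via fail)
pos 20 'b': at 4
pos 21 'a': at 5
pos 22 'c': at 6  ** P1@[20:22]
pos 23 'a': at 0 (via fail)
pos 24 'b': at 4
pos 25 'e': at 1 (via fail)
pos 26 'c': at 0 (via fail)
pos 27 'd': at 13
pos 28 'd': at 13 (via fail)
pos 29 'e': at 14  ** P4@[28:29]
pos 30 'b': at 4 (via fail)
pos 31 'a': at 5
pos 32 'c': at 6  ** P1@[30:32]
pos 33 'd': at 7
pos 34 'd': at 8
pos 35 'd': at 9  ** P2@[30:35]
pos 36 'a': at 15 (via fail)  ** P5@[35:36]
pos 37 'e': at 1 (via fail)
pos 38 'a': at 10
pos 39 'a': at 11
pos 40 'b': at 12  ** P3@[37:40]
pos 41 'e': at 1 (via fail)
pos 42 'd': at 2
pos 43 'a': at 3  ** P0@[41:43],P5@[42:43]
pos 44 'e': at 1 (via fail)
pos 45 'd': at 2
pos 46 'a': at 3  ** P0@[44:46],P5@[45:46]
pos 47 'd': at 13 (via fail)
pos 48 'e': at 14  ** P4@[47:48]
pos 49 'a': at 10 (via fail)
pos 50 'c': at 0 (via fail)
pos 51 'b': at 4
pos 52 'e': at 1 (via fail)
pos 53 'e': at 1 (via fail)
pos 54 'b': at 4 (via fail)
pos 55 'a': at 5
pos 56 'c': at 6  ** P1@[54:56]
pos 57 'd': at 7
pos 58 'd': at 8
pos 59 'd': at 9  ** P2@[54:59]

Result: [[1,4],[8,4],[11,3],[13,4],[17,3],[22,1],[29,4],[32,1],[35,2],[36,5],[40,3],[43,0],[43,5],[46,0],[46,5],[48,4],[56,1],[59,2]]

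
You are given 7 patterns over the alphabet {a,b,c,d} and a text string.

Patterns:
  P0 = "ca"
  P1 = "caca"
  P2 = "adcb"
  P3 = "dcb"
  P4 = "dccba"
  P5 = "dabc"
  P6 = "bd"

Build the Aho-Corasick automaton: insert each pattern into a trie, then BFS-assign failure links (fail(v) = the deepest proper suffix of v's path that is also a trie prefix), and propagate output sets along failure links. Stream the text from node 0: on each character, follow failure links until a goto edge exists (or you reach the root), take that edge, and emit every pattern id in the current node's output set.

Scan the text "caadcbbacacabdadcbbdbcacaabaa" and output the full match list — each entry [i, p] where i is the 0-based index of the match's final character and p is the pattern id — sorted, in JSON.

Build automaton:
Trie nodes:
  0='ε' goto a→5 b→18 c→1 d→9
  1='c' goto a→2
  2='ca' goto c→3  ←P0
  3='cac' goto a→4
  4='caca' goto ·  ←P1
  5='a' goto d→6
  6='ad' goto c→7
  7='adc' goto b→8
  8='adcb' goto ·  ←P2
  9='d' goto a→15 c→10
  10='dc' goto b→11 c→12
  11='dcb' goto ·  ←P3
  12='dcc' goto b→13
  13='dccb' goto a→14
  14='dccba' goto ·  ←P4
  15='da' goto b→16
  16='dab' goto c→17
  17='dabc' goto ·  ←P5
  18='b' goto d→19
  19='bd' goto ·  ←P6

BFS fail/out derivation:
  fail(1) 'c': from fail(0)=0 chase 'c': 0 ⇒ 0;  out=∅∪out(0)=∅
  fail(5) 'a': from fail(0)=0 chase 'a': 0 ⇒ 0;  out=∅∪out(0)=∅
  fail(9) 'd': from fail(0)=0 chase 'd': 0 ⇒ 0;  out=∅∪out(0)=∅
  fail(18) 'b': from fail(0)=0 chase 'b': 0 ⇒ 0;  out=∅∪out(0)=∅
  fail(2) 'ca': from fail(1)=0 chase 'a': 0 ⇒ 5;  out={0}∪out(5)={0}
  fail(6) 'ad': from fail(5)=0 chase 'd': 0 ⇒ 9;  out=∅∪out(9)=∅
  fail(10) 'dc': from fail(9)=0 chase 'c': 0 ⇒ 1;  out=∅∪out(1)=∅
  fail(15) 'da': from fail(9)=0 chase 'a': 0 ⇒ 5;  out=∅∪out(5)=∅
  fail(19) 'bd': from fail(18)=0 chase 'd': 0 ⇒ 9;  out={6}∪out(9)={6}
  fail(3) 'cac': from fail(2)=5 chase 'c': 5→0 ⇒ 1;  out=∅∪out(1)=∅
  fail(7) 'adc': from fail(6)=9 chase 'c': 9 ⇒ 10;  out=∅∪out(10)=∅
  fail(11) 'dcb': from fail(10)=1 chase 'b': 1→0 ⇒ 18;  out={3}∪out(18)={3}
  fail(12) 'dcc': from fail(10)=1 chase 'c': 1→0 ⇒ 1;  out=∅∪out(1)=∅
  fail(16) 'dab': from fail(15)=5 chase 'b': 5→0 ⇒ 18;  out=∅∪out(18)=∅
  fail(4) 'caca': from fail(3)=1 chase 'a': 1 ⇒ 2;  out={1}∪out(2)={0,1}
  fail(8) 'adcb': from fail(7)=10 chase 'b': 10 ⇒ 11;  out={2}∪out(11)={2,3}
  fail(13) 'dccb': from fail(12)=1 chase 'b': 1→0 ⇒ 18;  out=∅∪out(18)=∅
  fail(17) 'dabc': from fail(16)=18 chase 'c': 18→0 ⇒ 1;  out={5}∪out(1)={5}
  fail(14) 'dccba': from fail(13)=18 chase 'a': 18→0 ⇒ 5;  out={4}∪out(5)={4}

Scan:
i=0 'c': node 0→1
i=1 'a': node 1→2  ** P0@[0:1]
i=2 'a': node 2→5 (via fail)
i=3 'd': node 5→6
i=4 'c': node 6→7
i=5 'b': node 7→8  ** P2@[2:5],P3@[3:5]
i=6 'b': node 8→18 (via fail)
i=7 'a': node 18→5 (via fail)
i=8 'c': node 5→1 (via fail)
i=9 'a': node 1→2  ** P0@[8:9]
i=10 'c': node 2→3
i=11 'a': node 3→4  ** P0@[10:11],P1@[8:11]
i=12 'b': node 4→18 (via fail)
i=13 'd': node 18→19  ** P6@[12:13]
i=14 'a': node 19→15 (via fail)
i=15 'd': node 15→6 (via fail)
i=16 'c': node 6→7
i=17 'b': node 7→8  ** P2@[14:17],P3@[15:17]
i=18 'b': node 8→18 (via fail)
i=19 'd': node 18→19  ** P6@[18:19]
i=20 'b': node 19→18 (via fail)
i=21 'c': node 18→1 (via fail)
i=22 'a': node 1→2  ** P0@[21:22]
i=23 'c': node 2→3
i=24 'a': node 3→4  ** P0@[23:24],P1@[21:24]
i=25 'a': node 4→5 (via fail)
i=26 'b': node 5→18 (via fail)
i=27 'a': node 18→5 (via fail)
i=28 'a': node 5→5 (via fail)

Matches: [[1,0],[5,2],[5,3],[9,0],[11,0],[11,1],[13,6],[17,2],[17,3],[19,6],[22,0],[24,0],[24,1]]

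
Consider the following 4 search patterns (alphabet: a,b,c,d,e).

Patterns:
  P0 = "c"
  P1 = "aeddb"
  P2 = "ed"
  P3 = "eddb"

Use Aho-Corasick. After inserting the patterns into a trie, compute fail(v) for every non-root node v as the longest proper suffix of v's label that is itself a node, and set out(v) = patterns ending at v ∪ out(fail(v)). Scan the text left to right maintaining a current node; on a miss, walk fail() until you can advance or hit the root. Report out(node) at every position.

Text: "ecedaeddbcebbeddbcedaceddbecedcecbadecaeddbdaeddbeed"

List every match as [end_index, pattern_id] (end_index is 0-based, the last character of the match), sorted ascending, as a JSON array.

Build automaton:
Trie nodes:
  n0 'ε': a→2 c→1 e→7
  n1 'c': ·  ←P0
  n2 'a': e→3
  n3 'ae': d→4
  n4 'aed': d→5
  n5 'aedd': b→6
  n6 'aeddb': ·  ←P1
  n7 'e': d→8
  n8 'ed': d→9  ←P2
  n9 'edd': b→10
  n10 'eddb': ·  ←P3

BFS fail/out derivation:
  n1('c'): parent n0 fail=0; on 'c' 0 → fail=0;  out {0}∪∅={0}
  n2('a'): parent n0 fail=0; on 'a' 0 → fail=0;  out ∅∪∅=∅
  n7('e'): parent n0 fail=0; on 'e' 0 → fail=0;  out ∅∪∅=∅
  n3('ae'): parent n2 fail=0; on 'e' 0 → fail=7;  out ∅∪∅=∅
  n8('ed'): parent n7 fail=0; on 'd' 0 → fail=0;  out {2}∪∅={2}
  n4('aed'): parent n3 fail=7; on 'd' 7 → fail=8;  out ∅∪{2}={2}
  n9('edd'): parent n8 fail=0; on 'd' 0 → fail=0;  out ∅∪∅=∅
  n5('aedd'): parent n4 fail=8; on 'd' 8 → fail=9;  out ∅∪∅=∅
  n10('eddb'): parent n9 fail=0; on 'b' 0 → fail=0;  out {3}∪∅={3}
  n6('aeddb'): parent n5 fail=9; on 'b' 9 → fail=10;  out {1}∪{3}={1,3}

Run:
i=0 'e': node 0→7
i=1 'c': node 7→1 (via fail)  emit P0@[1:1]
i=2 'e': node 1→7 (via fail)
i=3 'd': node 7→8  emit P2@[2:3]
i=4 'a': node 8→2 (via fail)
i=5 'e': node 2→3
i=6 'd': node 3→4  emit P2@[5:6]
i=7 'd': node 4→5
i=8 'b': node 5→6  emit P1@[4:8],P3@[5:8]
i=9 'c': node 6→1 (via fail)  emit P0@[9:9]
i=10 'e': node 1→7 (via fail)
i=11 'b': node 7→0 (via fail)
i=12 'b': node 0→0
i=13 'e': node 0→7
i=14 'd': node 7→8  emit P2@[13:14]
i=15 'd': node 8→9
i=16 'b': node 9→10  emit P3@[13:16]
i=17 'c': node 10→1 (via fail)  emit P0@[17:17]
i=18 'e': node 1→7 (via fail)
i=19 'd': node 7→8  emit P2@[18:19]
i=20 'a': node 8→2 (via fail)
i=21 'c': node 2→1 (via fail)  emit P0@[21:21]
i=22 'e': node 1→7 (via fail)
i=23 'd': node 7→8  emit P2@[22:23]
i=24 'd': node 8→9
i=25 'b': node 9→10  emit P3@[22:25]
i=26 'e': node 10→7 (via fail)
i=27 'c': node 7→1 (via fail)  emit P0@[27:27]
i=28 'e': node 1→7 (via fail)
i=29 'd': node 7→8  emit P2@[28:29]
i=30 'c': node 8→1 (via fail)  emit P0@[30:30]
i=31 'e': node 1→7 (via fail)
i=32 'c': node 7→1 (via fail)  emit P0@[32:32]
i=33 'b': node 1→0 (via fail)
i=34 'a': node 0→2
i=35 'd': node 2→0 (via fail)
i=36 'e': node 0→7
i=37 'c': node 7→1 (via fail)  emit P0@[37:37]
i=38 'a': node 1→2 (via fail)
i=39 'e': node 2→3
i=40 'd': node 3→4  emit P2@[39:40]
i=41 'd': node 4→5
i=42 'b': node 5→6  emit P1@[38:42],P3@[39:42]
i=43 'd': node 6→0 (via fail)
i=44 'a': node 0→2
i=45 'e': node 2→3
i=46 'd': node 3→4  emit P2@[45:46]
i=47 'd': node 4→5
i=48 'b': node 5→6  emit P1@[44:48],P3@[45:48]
i=49 'e': node 6→7 (via fail)
i=50 'e': node 7→7 (via fail)
i=51 'd': node 7→8  emit P2@[50:51]

All matches (sorted): [[1,0],[3,2],[6,2],[8,1],[8,3],[9,0],[14,2],[16,3],[17,0],[19,2],[21,0],[23,2],[25,3],[27,0],[29,2],[30,0],[32,0],[37,0],[40,2],[42,1],[42,3],[46,2],[48,1],[48,3],[51,2]]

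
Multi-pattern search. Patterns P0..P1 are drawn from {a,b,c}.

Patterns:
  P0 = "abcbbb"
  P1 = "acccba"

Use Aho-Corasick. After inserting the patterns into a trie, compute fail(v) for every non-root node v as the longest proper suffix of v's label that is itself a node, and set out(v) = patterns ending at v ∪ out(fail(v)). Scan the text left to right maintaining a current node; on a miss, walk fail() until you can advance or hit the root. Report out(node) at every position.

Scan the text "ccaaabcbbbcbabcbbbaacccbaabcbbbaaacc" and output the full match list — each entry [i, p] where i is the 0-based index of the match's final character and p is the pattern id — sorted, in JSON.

Build automaton:
Trie nodes:
  n0 'ε': a→1
  n1 'a': b→2 c→7
  n2 'ab': c→3
  n3 'abc': b→4
  n4 'abcb': b→5
  n5 'abcbb': b→6
  n6 'abcbbb': ·  ←P0
  n7 'ac': c→8
  n8 'acc': c→9
  n9 'accc': b→10
  n10 'acccb': a→11
  n11 'acccba': ·  ←P1

Failure links (BFS by depth):
  fail(1) 'a': from fail(0)=0 chase 'a': 0 ⇒ 0;  out=∅∪out(0)=∅
  fail(2) 'ab': from fail(1)=0 chase 'b': 0 ⇒ 0;  out=∅∪out(0)=∅
  fail(7) 'ac': from fail(1)=0 chase 'c': 0 ⇒ 0;  out=∅∪out(0)=∅
  fail(3) 'abc': from fail(2)=0 chase 'c': 0 ⇒ 0;  out=∅∪out(0)=∅
  fail(8) 'acc': from fail(7)=0 chase 'c': 0 ⇒ 0;  out=∅∪out(0)=∅
  fail(4) 'abcb': from fail(3)=0 chase 'b': 0 ⇒ 0;  out=∅∪out(0)=∅
  fail(9) 'accc': from fail(8)=0 chase 'c': 0 ⇒ 0;  out=∅∪out(0)=∅
  fail(5) 'abcbb': from fail(4)=0 chase 'b': 0 ⇒ 0;  out=∅∪out(0)=∅
  fail(10) 'acccb': from fail(9)=0 chase 'b': 0 ⇒ 0;  out=∅∪out(0)=∅
  fail(6) 'abcbbb': from fail(5)=0 chase 'b': 0 ⇒ 0;  out={0}∪out(0)={0}
  fail(11) 'acccba': from fail(10)=0 chase 'a': 0 ⇒ 1;  out={1}∪out(1)={1}

Run:
[0] read 'c'  n0⇒n0
[1] read 'c'  n0⇒n0
[2] read 'a'  n0⇒n1
[3] read 'a'  n1⇒n1 (fail-walked)
[4] read 'a'  n1⇒n1 (fail-walked)
[5] read 'b'  n1⇒n2
[6] read 'c'  n2⇒n3
[7] read 'b'  n3⇒n4
[8] read 'b'  n4⇒n5
[9] read 'b'  n5⇒n6  → match P0@[4:9]
[10] read 'c'  n6⇒n0 (fail-walked)
[11] read 'b'  n0⇒n0
[12] read 'a'  n0⇒n1
[13] read 'b'  n1⇒n2
[14] read 'c'  n2⇒n3
[15] read 'b'  n3⇒n4
[16] read 'b'  n4⇒n5
[17] read 'b'  n5⇒n6  → match P0@[12:17]
[18] read 'a'  n6⇒n1 (fail-walked)
[19] read 'a'  n1⇒n1 (fail-walked)
[20] read 'c'  n1⇒n7
[21] read 'c'  n7⇒n8
[22] read 'c'  n8⇒n9
[23] read 'b'  n9⇒n10
[24] read 'a'  n10⇒n11  → match P1@[19:24]
[25] read 'a'  n11⇒n1 (fail-walked)
[26] read 'b'  n1⇒n2
[27] read 'c'  n2⇒n3
[28] read 'b'  n3⇒n4
[29] read 'b'  n4⇒n5
[30] read 'b'  n5⇒n6  → match P0@[25:30]
[31] read 'a'  n6⇒n1 (fail-walked)
[32] read 'a'  n1⇒n1 (fail-walked)
[33] read 'a'  n1⇒n1 (fail-walked)
[34] read 'c'  n1⇒n7
[35] read 'c'  n7⇒n8

All matches (sorted): [[9,0],[17,0],[24,1],[30,0]]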